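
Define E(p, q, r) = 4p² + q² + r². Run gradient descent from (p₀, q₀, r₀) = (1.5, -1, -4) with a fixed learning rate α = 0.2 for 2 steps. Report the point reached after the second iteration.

∇E = (8p, 2q, 2r)
Step 1: at (1.5, -1, -4), ∇E = (12, -2, -8) → (1.5, -1, -4) − 0.2·(12, -2, -8) = (-0.9, -0.6, -2.4)
Step 2: at (-0.9, -0.6, -2.4), ∇E = (-7.2, -1.2, -4.8) → (-0.9, -0.6, -2.4) − 0.2·(-7.2, -1.2, -4.8) = (0.54, -0.36, -1.44)

(0.54, -0.36, -1.44)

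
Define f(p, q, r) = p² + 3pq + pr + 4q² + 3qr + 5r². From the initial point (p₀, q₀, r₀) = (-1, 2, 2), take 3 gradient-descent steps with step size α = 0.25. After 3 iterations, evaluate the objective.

∇f = (2p + 3q + r, 3p + 8q + 3r, p + 3q + 10r)
Step 1: at (-1, 2, 2), ∇f = (6, 19, 25) → (-1, 2, 2) − 0.25·(6, 19, 25) = (-2.5, -2.75, -4.25)
Step 2: at (-2.5, -2.75, -4.25), ∇f = (-17.5, -42.25, -53.25) → (-2.5, -2.75, -4.25) − 0.25·(-17.5, -42.25, -53.25) = (1.875, 7.8125, 9.0625)
Step 3: at (1.875, 7.8125, 9.0625), ∇f = (36.25, 95.3125, 115.9375) → (1.875, 7.8125, 9.0625) − 0.25·(36.25, 95.3125, 115.9375) = (-7.1875, -16.015625, -19.921875)
f(-7.1875, -16.015625, -19.921875) = 4507.77587890625

4507.77587890625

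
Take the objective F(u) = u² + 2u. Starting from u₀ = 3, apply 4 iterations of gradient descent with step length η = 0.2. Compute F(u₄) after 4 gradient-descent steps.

-0.73126144

F′(u) = 2u + 2
u₁ = 3 − 0.2·8 = 1.4
u₂ = 1.4 − 0.2·4.8 = 0.44
u₃ = 0.44 − 0.2·2.88 = -0.136
u₄ = -0.136 − 0.2·1.728 = -0.4816
F(-0.4816) = -0.73126144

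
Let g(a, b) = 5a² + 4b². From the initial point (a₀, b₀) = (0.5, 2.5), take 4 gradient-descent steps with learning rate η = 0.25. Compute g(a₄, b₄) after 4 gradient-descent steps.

57.0361328125

∇g = (10a, 8b)
(a₁, b₁) = (0.5, 2.5) − 0.25·(5, 20) = (-0.75, -2.5)
(a₂, b₂) = (-0.75, -2.5) − 0.25·(-7.5, -20) = (1.125, 2.5)
(a₃, b₃) = (1.125, 2.5) − 0.25·(11.25, 20) = (-1.6875, -2.5)
(a₄, b₄) = (-1.6875, -2.5) − 0.25·(-16.875, -20) = (2.53125, 2.5)
g(2.53125, 2.5) = 57.0361328125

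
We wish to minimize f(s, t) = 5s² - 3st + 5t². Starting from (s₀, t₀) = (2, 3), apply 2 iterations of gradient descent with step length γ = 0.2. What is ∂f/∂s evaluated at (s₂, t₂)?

-13.84

∇f = (10s - 3t, -3s + 10t)
(s₁, t₁) = (2, 3) − 0.2·(11, 24) = (-0.2, -1.8)
(s₂, t₂) = (-0.2, -1.8) − 0.2·(3.4, -17.4) = (-0.88, 1.68)
∂f/∂s at (-0.88, 1.68) = -13.84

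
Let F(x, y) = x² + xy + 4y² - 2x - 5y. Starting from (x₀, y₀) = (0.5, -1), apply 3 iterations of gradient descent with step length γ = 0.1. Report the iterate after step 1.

(0.7, 0.25)

∇F = (2x + y - 2, x + 8y - 5)
Step 1: at (0.5, -1), ∇F = (-2, -12.5) → (0.5, -1) − 0.1·(-2, -12.5) = (0.7, 0.25)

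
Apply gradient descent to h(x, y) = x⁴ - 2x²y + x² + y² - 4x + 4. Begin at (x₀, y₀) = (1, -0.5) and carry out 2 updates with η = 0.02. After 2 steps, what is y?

-0.388544

∇h = (4x³ - 4xy + 2x - 4, -2x² + 2y)
(x₁, y₁) = (1, -0.5) − 0.02·(4, -3) = (0.92, -0.44)
(x₂, y₂) = (0.92, -0.44) − 0.02·(2.573952, -2.5728) = (0.86852096, -0.388544)
y = -0.388544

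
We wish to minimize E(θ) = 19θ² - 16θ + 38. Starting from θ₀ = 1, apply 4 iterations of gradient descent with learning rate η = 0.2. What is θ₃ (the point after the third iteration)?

E′(θ) = 38θ - 16
θ₁ = 1 − 0.2·22 = -3.4
θ₂ = -3.4 − 0.2·(-145.2) = 25.64
θ₃ = 25.64 − 0.2·958.32 = -166.024

-166.024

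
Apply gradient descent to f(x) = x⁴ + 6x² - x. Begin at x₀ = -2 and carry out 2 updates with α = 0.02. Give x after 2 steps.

-0.58271552

f′(x) = 4x³ + 12x - 1
x₁ = -2 − 0.02·(-57) = -0.86
x₂ = -0.86 − 0.02·(-13.864224) = -0.58271552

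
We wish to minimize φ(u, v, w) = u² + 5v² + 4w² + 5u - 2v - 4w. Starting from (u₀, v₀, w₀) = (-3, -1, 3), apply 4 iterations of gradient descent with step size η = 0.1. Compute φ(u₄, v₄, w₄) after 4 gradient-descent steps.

∇φ = (2u + 5, 10v - 2, 8w - 4)
Step 1: at (-3, -1, 3), ∇φ = (-1, -12, 20) → (-3, -1, 3) − 0.1·(-1, -12, 20) = (-2.9, 0.2, 1)
Step 2: at (-2.9, 0.2, 1), ∇φ = (-0.8, 0, 4) → (-2.9, 0.2, 1) − 0.1·(-0.8, 0, 4) = (-2.82, 0.2, 0.6)
Step 3: at (-2.82, 0.2, 0.6), ∇φ = (-0.64, 0, 0.8) → (-2.82, 0.2, 0.6) − 0.1·(-0.64, 0, 0.8) = (-2.756, 0.2, 0.52)
Step 4: at (-2.756, 0.2, 0.52), ∇φ = (-0.512, 0, 0.16) → (-2.756, 0.2, 0.52) − 0.1·(-0.512, 0, 0.16) = (-2.7048, 0.2, 0.504)
φ(-2.7048, 0.2, 0.504) = -7.40799296

-7.40799296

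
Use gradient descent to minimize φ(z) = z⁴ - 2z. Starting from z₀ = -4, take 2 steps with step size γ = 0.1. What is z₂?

φ′(z) = 4z³ - 2
Step 1: φ′(-4) = -258; z₁ = -4 − 0.1·(-258) = 21.8
Step 2: φ′(21.8) = 41438.928; z₂ = 21.8 − 0.1·41438.928 = -4122.0928

-4122.0928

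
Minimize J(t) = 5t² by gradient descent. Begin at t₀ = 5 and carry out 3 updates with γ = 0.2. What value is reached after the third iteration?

-5

J′(t) = 10t
Step 1: J′(5) = 50; t₁ = 5 − 0.2·50 = -5
Step 2: J′(-5) = -50; t₂ = -5 − 0.2·(-50) = 5
Step 3: J′(5) = 50; t₃ = 5 − 0.2·50 = -5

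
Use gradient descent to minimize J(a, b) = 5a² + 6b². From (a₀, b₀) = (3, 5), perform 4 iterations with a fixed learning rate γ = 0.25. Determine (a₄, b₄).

(15.1875, 80)

∇J = (10a, 12b)
(a₁, b₁) = (3, 5) − 0.25·(30, 60) = (-4.5, -10)
(a₂, b₂) = (-4.5, -10) − 0.25·(-45, -120) = (6.75, 20)
(a₃, b₃) = (6.75, 20) − 0.25·(67.5, 240) = (-10.125, -40)
(a₄, b₄) = (-10.125, -40) − 0.25·(-101.25, -480) = (15.1875, 80)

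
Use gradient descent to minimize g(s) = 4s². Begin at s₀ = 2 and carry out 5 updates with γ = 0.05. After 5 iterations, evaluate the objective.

0.0967458816

g′(s) = 8s
Step 1: g′(2) = 16; s₁ = 2 − 0.05·16 = 1.2
Step 2: g′(1.2) = 9.6; s₂ = 1.2 − 0.05·9.6 = 0.72
Step 3: g′(0.72) = 5.76; s₃ = 0.72 − 0.05·5.76 = 0.432
Step 4: g′(0.432) = 3.456; s₄ = 0.432 − 0.05·3.456 = 0.2592
Step 5: g′(0.2592) = 2.0736; s₅ = 0.2592 − 0.05·2.0736 = 0.15552
g(0.15552) = 0.0967458816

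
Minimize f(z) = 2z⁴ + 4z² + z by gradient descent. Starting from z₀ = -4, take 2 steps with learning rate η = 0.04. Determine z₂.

-1768.48692736

f′(z) = 8z³ + 8z + 1
Step 1: f′(-4) = -543; z₁ = -4 − 0.04·(-543) = 17.72
Step 2: f′(17.72) = 44655.173184; z₂ = 17.72 − 0.04·44655.173184 = -1768.48692736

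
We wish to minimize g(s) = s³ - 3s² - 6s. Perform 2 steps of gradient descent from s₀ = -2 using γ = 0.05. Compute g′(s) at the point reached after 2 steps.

89.55027675

g′(s) = 3s² - 6s - 6
s₁ = -2 − 0.05·18 = -2.9
s₂ = -2.9 − 0.05·36.63 = -4.7315
g′(s) at (-4.7315) = 89.55027675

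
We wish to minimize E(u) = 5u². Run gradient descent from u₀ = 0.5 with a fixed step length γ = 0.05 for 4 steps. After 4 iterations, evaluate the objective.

0.0048828125

E′(u) = 10u
u₁ = 0.5 − 0.05·5 = 0.25
u₂ = 0.25 − 0.05·2.5 = 0.125
u₃ = 0.125 − 0.05·1.25 = 0.0625
u₄ = 0.0625 − 0.05·0.625 = 0.03125
E(0.03125) = 0.0048828125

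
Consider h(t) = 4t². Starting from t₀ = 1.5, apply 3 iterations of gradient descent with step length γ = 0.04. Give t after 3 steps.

0.471648

h′(t) = 8t
Step 1: h′(1.5) = 12; t₁ = 1.5 − 0.04·12 = 1.02
Step 2: h′(1.02) = 8.16; t₂ = 1.02 − 0.04·8.16 = 0.6936
Step 3: h′(0.6936) = 5.5488; t₃ = 0.6936 − 0.04·5.5488 = 0.471648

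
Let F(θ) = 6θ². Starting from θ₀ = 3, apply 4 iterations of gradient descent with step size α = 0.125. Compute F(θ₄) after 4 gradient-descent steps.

0.2109375

F′(θ) = 12θ
Step 1: F′(3) = 36; θ₁ = 3 − 0.125·36 = -1.5
Step 2: F′(-1.5) = -18; θ₂ = -1.5 − 0.125·(-18) = 0.75
Step 3: F′(0.75) = 9; θ₃ = 0.75 − 0.125·9 = -0.375
Step 4: F′(-0.375) = -4.5; θ₄ = -0.375 − 0.125·(-4.5) = 0.1875
F(0.1875) = 0.2109375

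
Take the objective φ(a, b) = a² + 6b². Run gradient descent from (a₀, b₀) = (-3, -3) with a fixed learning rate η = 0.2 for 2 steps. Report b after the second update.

-5.88

∇φ = (2a, 12b)
(a₁, b₁) = (-3, -3) − 0.2·(-6, -36) = (-1.8, 4.2)
(a₂, b₂) = (-1.8, 4.2) − 0.2·(-3.6, 50.4) = (-1.08, -5.88)
b = -5.88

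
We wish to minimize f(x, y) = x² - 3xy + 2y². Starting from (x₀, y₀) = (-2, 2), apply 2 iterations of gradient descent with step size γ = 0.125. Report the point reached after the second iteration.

(-0.46875, -0.15625)

∇f = (2x - 3y, -3x + 4y)
(x₁, y₁) = (-2, 2) − 0.125·(-10, 14) = (-0.75, 0.25)
(x₂, y₂) = (-0.75, 0.25) − 0.125·(-2.25, 3.25) = (-0.46875, -0.15625)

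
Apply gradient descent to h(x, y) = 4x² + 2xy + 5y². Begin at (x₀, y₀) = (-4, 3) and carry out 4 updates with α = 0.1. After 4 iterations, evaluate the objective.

∇h = (8x + 2y, 2x + 10y)
(x₁, y₁) = (-4, 3) − 0.1·(-26, 22) = (-1.4, 0.8)
(x₂, y₂) = (-1.4, 0.8) − 0.1·(-9.6, 5.2) = (-0.44, 0.28)
(x₃, y₃) = (-0.44, 0.28) − 0.1·(-2.96, 1.92) = (-0.144, 0.088)
(x₄, y₄) = (-0.144, 0.088) − 0.1·(-0.976, 0.592) = (-0.0464, 0.0288)
h(-0.0464, 0.0288) = 0.0100864

0.0100864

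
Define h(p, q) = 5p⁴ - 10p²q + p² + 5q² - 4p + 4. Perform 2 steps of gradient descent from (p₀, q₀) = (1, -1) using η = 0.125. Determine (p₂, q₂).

(115.4609375, 17.203125)

∇h = (20p³ - 20pq + 2p - 4, -10p² + 10q)
Step 1: at (1, -1), ∇h = (38, -20) → (1, -1) − 0.125·(38, -20) = (-3.75, 1.5)
Step 2: at (-3.75, 1.5), ∇h = (-953.6875, -125.625) → (-3.75, 1.5) − 0.125·(-953.6875, -125.625) = (115.4609375, 17.203125)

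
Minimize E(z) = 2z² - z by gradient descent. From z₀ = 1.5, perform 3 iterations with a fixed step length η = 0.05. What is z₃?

E′(z) = 4z - 1
z₁ = 1.5 − 0.05·5 = 1.25
z₂ = 1.25 − 0.05·4 = 1.05
z₃ = 1.05 − 0.05·3.2 = 0.89

0.89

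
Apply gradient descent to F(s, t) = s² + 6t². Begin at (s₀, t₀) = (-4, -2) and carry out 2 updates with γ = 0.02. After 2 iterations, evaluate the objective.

21.5964672

∇F = (2s, 12t)
(s₁, t₁) = (-4, -2) − 0.02·(-8, -24) = (-3.84, -1.52)
(s₂, t₂) = (-3.84, -1.52) − 0.02·(-7.68, -18.24) = (-3.6864, -1.1552)
F(-3.6864, -1.1552) = 21.5964672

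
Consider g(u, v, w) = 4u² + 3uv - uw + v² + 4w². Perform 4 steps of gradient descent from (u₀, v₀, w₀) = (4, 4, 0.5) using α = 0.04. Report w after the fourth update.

0.25067648

∇g = (8u + 3v - w, 3u + 2v, -u + 8w)
Step 1: at (4, 4, 0.5), ∇g = (43.5, 20, 0) → (4, 4, 0.5) − 0.04·(43.5, 20, 0) = (2.26, 3.2, 0.5)
Step 2: at (2.26, 3.2, 0.5), ∇g = (27.18, 13.18, 1.74) → (2.26, 3.2, 0.5) − 0.04·(27.18, 13.18, 1.74) = (1.1728, 2.6728, 0.4304)
Step 3: at (1.1728, 2.6728, 0.4304), ∇g = (16.9704, 8.864, 2.2704) → (1.1728, 2.6728, 0.4304) − 0.04·(16.9704, 8.864, 2.2704) = (0.493984, 2.31824, 0.339584)
Step 4: at (0.493984, 2.31824, 0.339584), ∇g = (10.567008, 6.118432, 2.222688) → (0.493984, 2.31824, 0.339584) − 0.04·(10.567008, 6.118432, 2.222688) = (0.07130368, 2.07350272, 0.25067648)
w = 0.25067648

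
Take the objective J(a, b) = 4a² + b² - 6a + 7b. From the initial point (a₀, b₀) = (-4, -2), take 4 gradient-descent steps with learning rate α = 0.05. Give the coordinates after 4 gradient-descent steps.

(0.1344, -2.51585)

∇J = (8a - 6, 2b + 7)
(a₁, b₁) = (-4, -2) − 0.05·(-38, 3) = (-2.1, -2.15)
(a₂, b₂) = (-2.1, -2.15) − 0.05·(-22.8, 2.7) = (-0.96, -2.285)
(a₃, b₃) = (-0.96, -2.285) − 0.05·(-13.68, 2.43) = (-0.276, -2.4065)
(a₄, b₄) = (-0.276, -2.4065) − 0.05·(-8.208, 2.187) = (0.1344, -2.51585)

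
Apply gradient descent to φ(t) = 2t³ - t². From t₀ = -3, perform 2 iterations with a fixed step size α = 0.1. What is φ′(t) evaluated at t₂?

φ′(t) = 6t² - 2t
t₁ = -3 − 0.1·60 = -9
t₂ = -9 − 0.1·504 = -59.4
φ′(t) at (-59.4) = 21288.96

21288.96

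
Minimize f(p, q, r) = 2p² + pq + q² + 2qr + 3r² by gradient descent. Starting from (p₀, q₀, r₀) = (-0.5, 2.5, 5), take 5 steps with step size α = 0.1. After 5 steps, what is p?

∇f = (4p + q, p + 2q + 2r, 2q + 6r)
Step 1: at (-0.5, 2.5, 5), ∇f = (0.5, 14.5, 35) → (-0.5, 2.5, 5) − 0.1·(0.5, 14.5, 35) = (-0.55, 1.05, 1.5)
Step 2: at (-0.55, 1.05, 1.5), ∇f = (-1.15, 4.55, 11.1) → (-0.55, 1.05, 1.5) − 0.1·(-1.15, 4.55, 11.1) = (-0.435, 0.595, 0.39)
Step 3: at (-0.435, 0.595, 0.39), ∇f = (-1.145, 1.535, 3.53) → (-0.435, 0.595, 0.39) − 0.1·(-1.145, 1.535, 3.53) = (-0.3205, 0.4415, 0.037)
Step 4: at (-0.3205, 0.4415, 0.037), ∇f = (-0.8405, 0.6365, 1.105) → (-0.3205, 0.4415, 0.037) − 0.1·(-0.8405, 0.6365, 1.105) = (-0.23645, 0.37785, -0.0735)
Step 5: at (-0.23645, 0.37785, -0.0735), ∇f = (-0.56795, 0.37225, 0.3147) → (-0.23645, 0.37785, -0.0735) − 0.1·(-0.56795, 0.37225, 0.3147) = (-0.179655, 0.340625, -0.10497)
p = -0.179655

-0.179655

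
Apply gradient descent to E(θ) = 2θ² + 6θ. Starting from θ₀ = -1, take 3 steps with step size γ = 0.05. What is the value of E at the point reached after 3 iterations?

-4.368928

E′(θ) = 4θ + 6
Step 1: E′(-1) = 2; θ₁ = -1 − 0.05·2 = -1.1
Step 2: E′(-1.1) = 1.6; θ₂ = -1.1 − 0.05·1.6 = -1.18
Step 3: E′(-1.18) = 1.28; θ₃ = -1.18 − 0.05·1.28 = -1.244
E(-1.244) = -4.368928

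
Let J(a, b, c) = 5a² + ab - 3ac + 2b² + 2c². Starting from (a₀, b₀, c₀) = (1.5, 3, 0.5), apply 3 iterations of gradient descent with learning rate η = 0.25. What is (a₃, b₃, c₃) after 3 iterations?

(-8.953125, -1.21875, 3.65625)

∇J = (10a + b - 3c, a + 4b, -3a + 4c)
Step 1: at (1.5, 3, 0.5), ∇J = (16.5, 13.5, -2.5) → (1.5, 3, 0.5) − 0.25·(16.5, 13.5, -2.5) = (-2.625, -0.375, 1.125)
Step 2: at (-2.625, -0.375, 1.125), ∇J = (-30, -4.125, 12.375) → (-2.625, -0.375, 1.125) − 0.25·(-30, -4.125, 12.375) = (4.875, 0.65625, -1.96875)
Step 3: at (4.875, 0.65625, -1.96875), ∇J = (55.3125, 7.5, -22.5) → (4.875, 0.65625, -1.96875) − 0.25·(55.3125, 7.5, -22.5) = (-8.953125, -1.21875, 3.65625)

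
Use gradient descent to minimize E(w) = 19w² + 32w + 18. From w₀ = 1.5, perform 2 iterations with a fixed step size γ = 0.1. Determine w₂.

17.52

E′(w) = 38w + 32
Step 1: E′(1.5) = 89; w₁ = 1.5 − 0.1·89 = -7.4
Step 2: E′(-7.4) = -249.2; w₂ = -7.4 − 0.1·(-249.2) = 17.52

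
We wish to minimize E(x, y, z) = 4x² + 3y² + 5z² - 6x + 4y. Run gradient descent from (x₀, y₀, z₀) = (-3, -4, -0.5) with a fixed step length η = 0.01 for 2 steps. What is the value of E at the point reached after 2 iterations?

63.558861

∇E = (8x - 6, 6y + 4, 10z)
Step 1: at (-3, -4, -0.5), ∇E = (-30, -20, -5) → (-3, -4, -0.5) − 0.01·(-30, -20, -5) = (-2.7, -3.8, -0.45)
Step 2: at (-2.7, -3.8, -0.45), ∇E = (-27.6, -18.8, -4.5) → (-2.7, -3.8, -0.45) − 0.01·(-27.6, -18.8, -4.5) = (-2.424, -3.612, -0.405)
E(-2.424, -3.612, -0.405) = 63.558861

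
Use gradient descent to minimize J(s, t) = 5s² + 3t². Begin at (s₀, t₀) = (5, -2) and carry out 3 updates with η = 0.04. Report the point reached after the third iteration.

(1.08, -0.877952)

∇J = (10s, 6t)
(s₁, t₁) = (5, -2) − 0.04·(50, -12) = (3, -1.52)
(s₂, t₂) = (3, -1.52) − 0.04·(30, -9.12) = (1.8, -1.1552)
(s₃, t₃) = (1.8, -1.1552) − 0.04·(18, -6.9312) = (1.08, -0.877952)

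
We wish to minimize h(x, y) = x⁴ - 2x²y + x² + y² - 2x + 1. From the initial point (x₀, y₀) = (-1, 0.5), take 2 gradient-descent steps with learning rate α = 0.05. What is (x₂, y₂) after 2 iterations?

∇h = (4x³ - 4xy + 2x - 2, -2x² + 2y)
(x₁, y₁) = (-1, 0.5) − 0.05·(-6, -1) = (-0.7, 0.55)
(x₂, y₂) = (-0.7, 0.55) − 0.05·(-3.232, 0.12) = (-0.5384, 0.544)

(-0.5384, 0.544)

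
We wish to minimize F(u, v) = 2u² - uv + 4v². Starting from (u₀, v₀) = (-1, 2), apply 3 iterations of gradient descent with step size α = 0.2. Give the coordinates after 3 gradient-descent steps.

∇F = (4u - v, -u + 8v)
(u₁, v₁) = (-1, 2) − 0.2·(-6, 17) = (0.2, -1.4)
(u₂, v₂) = (0.2, -1.4) − 0.2·(2.2, -11.4) = (-0.24, 0.88)
(u₃, v₃) = (-0.24, 0.88) − 0.2·(-1.84, 7.28) = (0.128, -0.576)

(0.128, -0.576)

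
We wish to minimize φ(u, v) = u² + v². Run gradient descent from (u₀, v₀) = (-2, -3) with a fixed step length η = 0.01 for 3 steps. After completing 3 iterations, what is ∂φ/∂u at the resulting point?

∇φ = (2u, 2v)
(u₁, v₁) = (-2, -3) − 0.01·(-4, -6) = (-1.96, -2.94)
(u₂, v₂) = (-1.96, -2.94) − 0.01·(-3.92, -5.88) = (-1.9208, -2.8812)
(u₃, v₃) = (-1.9208, -2.8812) − 0.01·(-3.8416, -5.7624) = (-1.882384, -2.823576)
∂φ/∂u at (-1.882384, -2.823576) = -3.764768

-3.764768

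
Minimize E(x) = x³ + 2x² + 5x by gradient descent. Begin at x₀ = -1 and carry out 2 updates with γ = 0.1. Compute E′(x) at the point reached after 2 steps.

E′(x) = 3x² + 4x + 5
x₁ = -1 − 0.1·4 = -1.4
x₂ = -1.4 − 0.1·5.28 = -1.928
E′(x) at (-1.928) = 8.439552

8.439552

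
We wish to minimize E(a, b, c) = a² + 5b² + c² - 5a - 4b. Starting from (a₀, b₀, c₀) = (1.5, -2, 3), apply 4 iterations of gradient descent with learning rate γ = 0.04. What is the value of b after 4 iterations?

∇E = (2a - 5, 10b - 4, 2c)
(a₁, b₁, c₁) = (1.5, -2, 3) − 0.04·(-2, -24, 6) = (1.58, -1.04, 2.76)
(a₂, b₂, c₂) = (1.58, -1.04, 2.76) − 0.04·(-1.84, -14.4, 5.52) = (1.6536, -0.464, 2.5392)
(a₃, b₃, c₃) = (1.6536, -0.464, 2.5392) − 0.04·(-1.6928, -8.64, 5.0784) = (1.721312, -0.1184, 2.336064)
(a₄, b₄, c₄) = (1.721312, -0.1184, 2.336064) − 0.04·(-1.557376, -5.184, 4.672128) = (1.78360704, 0.08896, 2.14917888)
b = 0.08896

0.08896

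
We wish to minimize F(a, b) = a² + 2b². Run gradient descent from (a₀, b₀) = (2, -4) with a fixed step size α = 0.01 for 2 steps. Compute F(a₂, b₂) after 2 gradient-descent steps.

∇F = (2a, 4b)
Step 1: at (2, -4), ∇F = (4, -16) → (2, -4) − 0.01·(4, -16) = (1.96, -3.84)
Step 2: at (1.96, -3.84), ∇F = (3.92, -15.36) → (1.96, -3.84) − 0.01·(3.92, -15.36) = (1.9208, -3.6864)
F(1.9208, -3.6864) = 30.86856256

30.86856256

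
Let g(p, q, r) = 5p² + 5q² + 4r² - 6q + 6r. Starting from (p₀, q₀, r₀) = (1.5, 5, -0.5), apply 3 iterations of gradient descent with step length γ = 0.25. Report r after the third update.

∇g = (10p, 10q - 6, 8r + 6)
Step 1: at (1.5, 5, -0.5), ∇g = (15, 44, 2) → (1.5, 5, -0.5) − 0.25·(15, 44, 2) = (-2.25, -6, -1)
Step 2: at (-2.25, -6, -1), ∇g = (-22.5, -66, -2) → (-2.25, -6, -1) − 0.25·(-22.5, -66, -2) = (3.375, 10.5, -0.5)
Step 3: at (3.375, 10.5, -0.5), ∇g = (33.75, 99, 2) → (3.375, 10.5, -0.5) − 0.25·(33.75, 99, 2) = (-5.0625, -14.25, -1)
r = -1

-1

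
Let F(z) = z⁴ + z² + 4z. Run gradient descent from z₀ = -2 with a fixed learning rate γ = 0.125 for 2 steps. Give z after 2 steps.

-3

F′(z) = 4z³ + 2z + 4
z₁ = -2 − 0.125·(-32) = 2
z₂ = 2 − 0.125·40 = -3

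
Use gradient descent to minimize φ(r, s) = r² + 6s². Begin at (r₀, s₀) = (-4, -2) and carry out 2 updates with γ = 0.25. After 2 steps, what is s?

-8

∇φ = (2r, 12s)
Step 1: at (-4, -2), ∇φ = (-8, -24) → (-4, -2) − 0.25·(-8, -24) = (-2, 4)
Step 2: at (-2, 4), ∇φ = (-4, 48) → (-2, 4) − 0.25·(-4, 48) = (-1, -8)
s = -8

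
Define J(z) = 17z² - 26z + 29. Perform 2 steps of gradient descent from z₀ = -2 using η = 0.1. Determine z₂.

J′(z) = 34z - 26
z₁ = -2 − 0.1·(-94) = 7.4
z₂ = 7.4 − 0.1·225.6 = -15.16

-15.16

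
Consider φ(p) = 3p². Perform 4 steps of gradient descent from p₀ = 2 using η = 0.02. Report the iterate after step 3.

1.362944

φ′(p) = 6p
p₁ = 2 − 0.02·12 = 1.76
p₂ = 1.76 − 0.02·10.56 = 1.5488
p₃ = 1.5488 − 0.02·9.2928 = 1.362944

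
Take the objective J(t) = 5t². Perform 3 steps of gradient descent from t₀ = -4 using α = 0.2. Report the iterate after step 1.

4

J′(t) = 10t
Step 1: J′(-4) = -40; t₁ = -4 − 0.2·(-40) = 4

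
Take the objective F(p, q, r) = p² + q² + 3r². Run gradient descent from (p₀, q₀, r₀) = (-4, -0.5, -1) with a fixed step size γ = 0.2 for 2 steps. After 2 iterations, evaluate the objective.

∇F = (2p, 2q, 6r)
(p₁, q₁, r₁) = (-4, -0.5, -1) − 0.2·(-8, -1, -6) = (-2.4, -0.3, 0.2)
(p₂, q₂, r₂) = (-2.4, -0.3, 0.2) − 0.2·(-4.8, -0.6, 1.2) = (-1.44, -0.18, -0.04)
F(-1.44, -0.18, -0.04) = 2.1108

2.1108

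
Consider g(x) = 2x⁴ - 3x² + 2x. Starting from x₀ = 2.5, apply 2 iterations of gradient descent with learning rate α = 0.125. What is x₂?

1500.5

g′(x) = 8x³ - 6x + 2
x₁ = 2.5 − 0.125·112 = -11.5
x₂ = -11.5 − 0.125·(-12096) = 1500.5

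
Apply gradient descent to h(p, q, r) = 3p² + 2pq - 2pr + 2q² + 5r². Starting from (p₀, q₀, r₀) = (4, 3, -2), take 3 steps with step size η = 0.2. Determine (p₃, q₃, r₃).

∇h = (6p + 2q - 2r, 2p + 4q, -2p + 10r)
Step 1: at (4, 3, -2), ∇h = (34, 20, -28) → (4, 3, -2) − 0.2·(34, 20, -28) = (-2.8, -1, 3.6)
Step 2: at (-2.8, -1, 3.6), ∇h = (-26, -9.6, 41.6) → (-2.8, -1, 3.6) − 0.2·(-26, -9.6, 41.6) = (2.4, 0.92, -4.72)
Step 3: at (2.4, 0.92, -4.72), ∇h = (25.68, 8.48, -52) → (2.4, 0.92, -4.72) − 0.2·(25.68, 8.48, -52) = (-2.736, -0.776, 5.68)

(-2.736, -0.776, 5.68)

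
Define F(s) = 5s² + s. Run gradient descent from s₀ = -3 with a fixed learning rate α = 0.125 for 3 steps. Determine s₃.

-0.0546875

F′(s) = 10s + 1
Step 1: F′(-3) = -29; s₁ = -3 − 0.125·(-29) = 0.625
Step 2: F′(0.625) = 7.25; s₂ = 0.625 − 0.125·7.25 = -0.28125
Step 3: F′(-0.28125) = -1.8125; s₃ = -0.28125 − 0.125·(-1.8125) = -0.0546875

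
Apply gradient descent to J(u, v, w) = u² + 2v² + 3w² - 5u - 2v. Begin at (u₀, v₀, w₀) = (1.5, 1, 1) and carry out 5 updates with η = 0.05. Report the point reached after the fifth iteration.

(1.90951, 0.66384, 0.16807)

∇J = (2u - 5, 4v - 2, 6w)
Step 1: at (1.5, 1, 1), ∇J = (-2, 2, 6) → (1.5, 1, 1) − 0.05·(-2, 2, 6) = (1.6, 0.9, 0.7)
Step 2: at (1.6, 0.9, 0.7), ∇J = (-1.8, 1.6, 4.2) → (1.6, 0.9, 0.7) − 0.05·(-1.8, 1.6, 4.2) = (1.69, 0.82, 0.49)
Step 3: at (1.69, 0.82, 0.49), ∇J = (-1.62, 1.28, 2.94) → (1.69, 0.82, 0.49) − 0.05·(-1.62, 1.28, 2.94) = (1.771, 0.756, 0.343)
Step 4: at (1.771, 0.756, 0.343), ∇J = (-1.458, 1.024, 2.058) → (1.771, 0.756, 0.343) − 0.05·(-1.458, 1.024, 2.058) = (1.8439, 0.7048, 0.2401)
Step 5: at (1.8439, 0.7048, 0.2401), ∇J = (-1.3122, 0.8192, 1.4406) → (1.8439, 0.7048, 0.2401) − 0.05·(-1.3122, 0.8192, 1.4406) = (1.90951, 0.66384, 0.16807)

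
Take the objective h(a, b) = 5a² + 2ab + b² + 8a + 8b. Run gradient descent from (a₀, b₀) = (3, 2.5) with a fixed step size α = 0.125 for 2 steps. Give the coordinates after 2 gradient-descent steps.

∇h = (10a + 2b + 8, 2a + 2b + 8)
(a₁, b₁) = (3, 2.5) − 0.125·(43, 19) = (-2.375, 0.125)
(a₂, b₂) = (-2.375, 0.125) − 0.125·(-15.5, 3.5) = (-0.4375, -0.3125)

(-0.4375, -0.3125)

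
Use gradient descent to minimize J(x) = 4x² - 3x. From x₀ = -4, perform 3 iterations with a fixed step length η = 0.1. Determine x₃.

0.34

J′(x) = 8x - 3
x₁ = -4 − 0.1·(-35) = -0.5
x₂ = -0.5 − 0.1·(-7) = 0.2
x₃ = 0.2 − 0.1·(-1.4) = 0.34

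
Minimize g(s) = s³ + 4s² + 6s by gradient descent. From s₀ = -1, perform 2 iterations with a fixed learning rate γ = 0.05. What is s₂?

-1.095375

g′(s) = 3s² + 8s + 6
s₁ = -1 − 0.05·1 = -1.05
s₂ = -1.05 − 0.05·0.9075 = -1.095375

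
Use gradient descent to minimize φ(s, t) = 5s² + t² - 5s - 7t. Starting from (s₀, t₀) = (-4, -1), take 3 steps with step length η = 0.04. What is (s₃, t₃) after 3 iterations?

(-0.472, -0.004096)

∇φ = (10s - 5, 2t - 7)
(s₁, t₁) = (-4, -1) − 0.04·(-45, -9) = (-2.2, -0.64)
(s₂, t₂) = (-2.2, -0.64) − 0.04·(-27, -8.28) = (-1.12, -0.3088)
(s₃, t₃) = (-1.12, -0.3088) − 0.04·(-16.2, -7.6176) = (-0.472, -0.004096)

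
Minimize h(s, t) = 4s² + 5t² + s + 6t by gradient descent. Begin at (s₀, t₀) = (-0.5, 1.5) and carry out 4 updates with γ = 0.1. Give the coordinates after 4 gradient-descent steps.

∇h = (8s + 1, 10t + 6)
Step 1: at (-0.5, 1.5), ∇h = (-3, 21) → (-0.5, 1.5) − 0.1·(-3, 21) = (-0.2, -0.6)
Step 2: at (-0.2, -0.6), ∇h = (-0.6, 0) → (-0.2, -0.6) − 0.1·(-0.6, 0) = (-0.14, -0.6)
Step 3: at (-0.14, -0.6), ∇h = (-0.12, 0) → (-0.14, -0.6) − 0.1·(-0.12, 0) = (-0.128, -0.6)
Step 4: at (-0.128, -0.6), ∇h = (-0.024, 0) → (-0.128, -0.6) − 0.1·(-0.024, 0) = (-0.1256, -0.6)

(-0.1256, -0.6)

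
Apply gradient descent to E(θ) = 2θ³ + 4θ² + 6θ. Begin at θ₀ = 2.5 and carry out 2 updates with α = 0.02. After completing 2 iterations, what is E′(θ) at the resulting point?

15.065103894624

E′(θ) = 6θ² + 8θ + 6
θ₁ = 2.5 − 0.02·63.5 = 1.23
θ₂ = 1.23 − 0.02·24.9174 = 0.731652
E′(θ) at (0.731652) = 15.065103894624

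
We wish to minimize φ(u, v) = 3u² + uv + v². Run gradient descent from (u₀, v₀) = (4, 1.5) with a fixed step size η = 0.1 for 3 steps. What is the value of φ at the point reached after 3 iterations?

0.23973975

∇φ = (6u + v, u + 2v)
Step 1: at (4, 1.5), ∇φ = (25.5, 7) → (4, 1.5) − 0.1·(25.5, 7) = (1.45, 0.8)
Step 2: at (1.45, 0.8), ∇φ = (9.5, 3.05) → (1.45, 0.8) − 0.1·(9.5, 3.05) = (0.5, 0.495)
Step 3: at (0.5, 0.495), ∇φ = (3.495, 1.49) → (0.5, 0.495) − 0.1·(3.495, 1.49) = (0.1505, 0.346)
φ(0.1505, 0.346) = 0.23973975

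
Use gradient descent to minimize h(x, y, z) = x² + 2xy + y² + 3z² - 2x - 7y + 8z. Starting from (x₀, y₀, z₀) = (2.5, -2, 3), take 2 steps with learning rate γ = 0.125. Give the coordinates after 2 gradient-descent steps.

∇h = (2x + 2y - 2, 2x + 2y - 7, 6z + 8)
Step 1: at (2.5, -2, 3), ∇h = (-1, -6, 26) → (2.5, -2, 3) − 0.125·(-1, -6, 26) = (2.625, -1.25, -0.25)
Step 2: at (2.625, -1.25, -0.25), ∇h = (0.75, -4.25, 6.5) → (2.625, -1.25, -0.25) − 0.125·(0.75, -4.25, 6.5) = (2.53125, -0.71875, -1.0625)

(2.53125, -0.71875, -1.0625)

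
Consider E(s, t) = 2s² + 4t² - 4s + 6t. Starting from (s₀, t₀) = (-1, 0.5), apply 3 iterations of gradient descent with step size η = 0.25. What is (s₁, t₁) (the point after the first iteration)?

∇E = (4s - 4, 8t + 6)
(s₁, t₁) = (-1, 0.5) − 0.25·(-8, 10) = (1, -2)

(1, -2)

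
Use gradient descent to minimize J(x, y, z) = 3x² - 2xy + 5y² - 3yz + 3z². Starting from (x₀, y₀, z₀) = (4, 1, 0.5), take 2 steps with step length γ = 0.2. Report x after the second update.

0.44

∇J = (6x - 2y, -2x + 10y - 3z, -3y + 6z)
(x₁, y₁, z₁) = (4, 1, 0.5) − 0.2·(22, 0.5, 0) = (-0.4, 0.9, 0.5)
(x₂, y₂, z₂) = (-0.4, 0.9, 0.5) − 0.2·(-4.2, 8.3, 0.3) = (0.44, -0.76, 0.44)
x = 0.44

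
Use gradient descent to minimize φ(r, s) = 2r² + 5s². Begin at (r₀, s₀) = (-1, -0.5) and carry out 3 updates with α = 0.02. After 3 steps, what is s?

∇φ = (4r, 10s)
(r₁, s₁) = (-1, -0.5) − 0.02·(-4, -5) = (-0.92, -0.4)
(r₂, s₂) = (-0.92, -0.4) − 0.02·(-3.68, -4) = (-0.8464, -0.32)
(r₃, s₃) = (-0.8464, -0.32) − 0.02·(-3.3856, -3.2) = (-0.778688, -0.256)
s = -0.256

-0.256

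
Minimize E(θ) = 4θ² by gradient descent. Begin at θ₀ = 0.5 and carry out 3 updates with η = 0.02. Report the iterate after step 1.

E′(θ) = 8θ
θ₁ = 0.5 − 0.02·4 = 0.42

0.42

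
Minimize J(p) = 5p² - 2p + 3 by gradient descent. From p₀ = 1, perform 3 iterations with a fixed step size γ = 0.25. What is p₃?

J′(p) = 10p - 2
Step 1: J′(1) = 8; p₁ = 1 − 0.25·8 = -1
Step 2: J′(-1) = -12; p₂ = -1 − 0.25·(-12) = 2
Step 3: J′(2) = 18; p₃ = 2 − 0.25·18 = -2.5

-2.5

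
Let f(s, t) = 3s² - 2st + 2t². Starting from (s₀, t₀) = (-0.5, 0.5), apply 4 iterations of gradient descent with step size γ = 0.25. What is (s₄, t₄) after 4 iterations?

(-0.25, 0.15625)

∇f = (6s - 2t, -2s + 4t)
(s₁, t₁) = (-0.5, 0.5) − 0.25·(-4, 3) = (0.5, -0.25)
(s₂, t₂) = (0.5, -0.25) − 0.25·(3.5, -2) = (-0.375, 0.25)
(s₃, t₃) = (-0.375, 0.25) − 0.25·(-2.75, 1.75) = (0.3125, -0.1875)
(s₄, t₄) = (0.3125, -0.1875) − 0.25·(2.25, -1.375) = (-0.25, 0.15625)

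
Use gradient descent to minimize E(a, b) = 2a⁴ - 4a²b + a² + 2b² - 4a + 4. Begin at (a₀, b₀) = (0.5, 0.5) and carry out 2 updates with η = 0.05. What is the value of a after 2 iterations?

∇E = (8a³ - 8ab + 2a - 4, -4a² + 4b)
(a₁, b₁) = (0.5, 0.5) − 0.05·(-4, 1) = (0.7, 0.45)
(a₂, b₂) = (0.7, 0.45) − 0.05·(-2.376, -0.16) = (0.8188, 0.458)
a = 0.8188

0.8188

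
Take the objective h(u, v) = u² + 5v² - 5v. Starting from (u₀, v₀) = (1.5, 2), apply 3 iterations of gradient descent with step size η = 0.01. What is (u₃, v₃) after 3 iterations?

∇h = (2u, 10v - 5)
(u₁, v₁) = (1.5, 2) − 0.01·(3, 15) = (1.47, 1.85)
(u₂, v₂) = (1.47, 1.85) − 0.01·(2.94, 13.5) = (1.4406, 1.715)
(u₃, v₃) = (1.4406, 1.715) − 0.01·(2.8812, 12.15) = (1.411788, 1.5935)

(1.411788, 1.5935)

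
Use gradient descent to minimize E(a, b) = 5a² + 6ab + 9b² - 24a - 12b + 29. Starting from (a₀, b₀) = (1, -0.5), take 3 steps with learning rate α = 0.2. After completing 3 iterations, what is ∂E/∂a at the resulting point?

∇E = (10a + 6b - 24, 6a + 18b - 12)
(a₁, b₁) = (1, -0.5) − 0.2·(-17, -15) = (4.4, 2.5)
(a₂, b₂) = (4.4, 2.5) − 0.2·(35, 59.4) = (-2.6, -9.38)
(a₃, b₃) = (-2.6, -9.38) − 0.2·(-106.28, -196.44) = (18.656, 29.908)
∂E/∂a at (18.656, 29.908) = 342.008

342.008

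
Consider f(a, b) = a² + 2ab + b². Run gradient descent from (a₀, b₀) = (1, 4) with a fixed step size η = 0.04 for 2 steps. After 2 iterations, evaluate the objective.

∇f = (2a + 2b, 2a + 2b)
(a₁, b₁) = (1, 4) − 0.04·(10, 10) = (0.6, 3.6)
(a₂, b₂) = (0.6, 3.6) − 0.04·(8.4, 8.4) = (0.264, 3.264)
f(0.264, 3.264) = 12.446784

12.446784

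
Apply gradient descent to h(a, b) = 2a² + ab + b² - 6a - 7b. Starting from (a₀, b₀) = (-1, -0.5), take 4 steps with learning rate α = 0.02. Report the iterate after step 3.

∇h = (4a + b - 6, a + 2b - 7)
(a₁, b₁) = (-1, -0.5) − 0.02·(-10.5, -9) = (-0.79, -0.32)
(a₂, b₂) = (-0.79, -0.32) − 0.02·(-9.48, -8.43) = (-0.6004, -0.1514)
(a₃, b₃) = (-0.6004, -0.1514) − 0.02·(-8.553, -7.9032) = (-0.42934, 0.006664)

(-0.42934, 0.006664)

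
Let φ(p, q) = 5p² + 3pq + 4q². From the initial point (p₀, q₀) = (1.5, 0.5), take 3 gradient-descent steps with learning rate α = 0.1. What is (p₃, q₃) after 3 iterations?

∇φ = (10p + 3q, 3p + 8q)
(p₁, q₁) = (1.5, 0.5) − 0.1·(16.5, 8.5) = (-0.15, -0.35)
(p₂, q₂) = (-0.15, -0.35) − 0.1·(-2.55, -3.25) = (0.105, -0.025)
(p₃, q₃) = (0.105, -0.025) − 0.1·(0.975, 0.115) = (0.0075, -0.0365)

(0.0075, -0.0365)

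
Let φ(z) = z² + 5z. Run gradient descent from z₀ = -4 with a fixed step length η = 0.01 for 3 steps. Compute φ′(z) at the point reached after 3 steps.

-2.823576

φ′(z) = 2z + 5
z₁ = -4 − 0.01·(-3) = -3.97
z₂ = -3.97 − 0.01·(-2.94) = -3.9406
z₃ = -3.9406 − 0.01·(-2.8812) = -3.911788
φ′(z) at (-3.911788) = -2.823576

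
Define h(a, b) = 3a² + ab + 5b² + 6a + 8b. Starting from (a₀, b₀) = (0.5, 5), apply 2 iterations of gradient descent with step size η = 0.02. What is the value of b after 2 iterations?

2.8996

∇h = (6a + b + 6, a + 10b + 8)
Step 1: at (0.5, 5), ∇h = (14, 58.5) → (0.5, 5) − 0.02·(14, 58.5) = (0.22, 3.83)
Step 2: at (0.22, 3.83), ∇h = (11.15, 46.52) → (0.22, 3.83) − 0.02·(11.15, 46.52) = (-0.003, 2.8996)
b = 2.8996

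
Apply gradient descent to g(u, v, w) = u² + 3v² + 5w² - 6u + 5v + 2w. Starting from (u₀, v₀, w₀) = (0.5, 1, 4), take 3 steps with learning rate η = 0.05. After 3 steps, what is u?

∇g = (2u - 6, 6v + 5, 10w + 2)
Step 1: at (0.5, 1, 4), ∇g = (-5, 11, 42) → (0.5, 1, 4) − 0.05·(-5, 11, 42) = (0.75, 0.45, 1.9)
Step 2: at (0.75, 0.45, 1.9), ∇g = (-4.5, 7.7, 21) → (0.75, 0.45, 1.9) − 0.05·(-4.5, 7.7, 21) = (0.975, 0.065, 0.85)
Step 3: at (0.975, 0.065, 0.85), ∇g = (-4.05, 5.39, 10.5) → (0.975, 0.065, 0.85) − 0.05·(-4.05, 5.39, 10.5) = (1.1775, -0.2045, 0.325)
u = 1.1775

1.1775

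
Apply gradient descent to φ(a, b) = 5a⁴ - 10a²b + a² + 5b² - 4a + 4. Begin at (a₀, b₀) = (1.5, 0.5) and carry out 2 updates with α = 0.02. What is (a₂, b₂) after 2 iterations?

∇φ = (20a³ - 20ab + 2a - 4, -10a² + 10b)
Step 1: at (1.5, 0.5), ∇φ = (51.5, -17.5) → (1.5, 0.5) − 0.02·(51.5, -17.5) = (0.47, 0.85)
Step 2: at (0.47, 0.85), ∇φ = (-8.97354, 6.291) → (0.47, 0.85) − 0.02·(-8.97354, 6.291) = (0.6494708, 0.72418)

(0.6494708, 0.72418)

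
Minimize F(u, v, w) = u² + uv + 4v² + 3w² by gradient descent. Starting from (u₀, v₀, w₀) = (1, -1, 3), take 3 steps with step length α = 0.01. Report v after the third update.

-0.806055

∇F = (2u + v, u + 8v, 6w)
(u₁, v₁, w₁) = (1, -1, 3) − 0.01·(1, -7, 18) = (0.99, -0.93, 2.82)
(u₂, v₂, w₂) = (0.99, -0.93, 2.82) − 0.01·(1.05, -6.45, 16.92) = (0.9795, -0.8655, 2.6508)
(u₃, v₃, w₃) = (0.9795, -0.8655, 2.6508) − 0.01·(1.0935, -5.9445, 15.9048) = (0.968565, -0.806055, 2.491752)
v = -0.806055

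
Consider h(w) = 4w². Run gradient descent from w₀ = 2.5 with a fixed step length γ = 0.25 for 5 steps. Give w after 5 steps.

h′(w) = 8w
w₁ = 2.5 − 0.25·20 = -2.5
w₂ = -2.5 − 0.25·(-20) = 2.5
w₃ = 2.5 − 0.25·20 = -2.5
w₄ = -2.5 − 0.25·(-20) = 2.5
w₅ = 2.5 − 0.25·20 = -2.5

-2.5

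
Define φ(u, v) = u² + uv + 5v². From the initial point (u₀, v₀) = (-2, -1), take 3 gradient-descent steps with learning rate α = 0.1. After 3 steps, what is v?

∇φ = (2u + v, u + 10v)
(u₁, v₁) = (-2, -1) − 0.1·(-5, -12) = (-1.5, 0.2)
(u₂, v₂) = (-1.5, 0.2) − 0.1·(-2.8, 0.5) = (-1.22, 0.15)
(u₃, v₃) = (-1.22, 0.15) − 0.1·(-2.29, 0.28) = (-0.991, 0.122)
v = 0.122

0.122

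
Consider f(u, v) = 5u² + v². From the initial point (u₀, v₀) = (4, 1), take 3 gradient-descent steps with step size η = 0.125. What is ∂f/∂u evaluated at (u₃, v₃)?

∇f = (10u, 2v)
Step 1: at (4, 1), ∇f = (40, 2) → (4, 1) − 0.125·(40, 2) = (-1, 0.75)
Step 2: at (-1, 0.75), ∇f = (-10, 1.5) → (-1, 0.75) − 0.125·(-10, 1.5) = (0.25, 0.5625)
Step 3: at (0.25, 0.5625), ∇f = (2.5, 1.125) → (0.25, 0.5625) − 0.125·(2.5, 1.125) = (-0.0625, 0.421875)
∂f/∂u at (-0.0625, 0.421875) = -0.625

-0.625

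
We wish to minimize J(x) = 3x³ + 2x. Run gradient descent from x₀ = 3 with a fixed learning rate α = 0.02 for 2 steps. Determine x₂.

0.976792

J′(x) = 9x² + 2
Step 1: J′(3) = 83; x₁ = 3 − 0.02·83 = 1.34
Step 2: J′(1.34) = 18.1604; x₂ = 1.34 − 0.02·18.1604 = 0.976792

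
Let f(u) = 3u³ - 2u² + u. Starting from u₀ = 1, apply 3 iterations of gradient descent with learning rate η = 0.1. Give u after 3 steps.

0.2525296

f′(u) = 9u² - 4u + 1
u₁ = 1 − 0.1·6 = 0.4
u₂ = 0.4 − 0.1·0.84 = 0.316
u₃ = 0.316 − 0.1·0.634704 = 0.2525296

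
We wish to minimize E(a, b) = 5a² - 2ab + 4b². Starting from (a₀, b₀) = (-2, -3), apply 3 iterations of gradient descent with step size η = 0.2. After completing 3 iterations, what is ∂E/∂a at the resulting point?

∇E = (10a - 2b, -2a + 8b)
(a₁, b₁) = (-2, -3) − 0.2·(-14, -20) = (0.8, 1)
(a₂, b₂) = (0.8, 1) − 0.2·(6, 6.4) = (-0.4, -0.28)
(a₃, b₃) = (-0.4, -0.28) − 0.2·(-3.44, -1.44) = (0.288, 0.008)
∂E/∂a at (0.288, 0.008) = 2.864

2.864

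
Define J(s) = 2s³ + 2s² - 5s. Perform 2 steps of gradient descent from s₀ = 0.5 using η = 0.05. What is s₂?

J′(s) = 6s² + 4s - 5
Step 1: J′(0.5) = -1.5; s₁ = 0.5 − 0.05·(-1.5) = 0.575
Step 2: J′(0.575) = -0.71625; s₂ = 0.575 − 0.05·(-0.71625) = 0.6108125

0.6108125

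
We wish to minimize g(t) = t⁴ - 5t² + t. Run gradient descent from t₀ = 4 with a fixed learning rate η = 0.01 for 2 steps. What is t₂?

1.75786052

g′(t) = 4t³ - 10t + 1
t₁ = 4 − 0.01·217 = 1.83
t₂ = 1.83 − 0.01·7.213948 = 1.75786052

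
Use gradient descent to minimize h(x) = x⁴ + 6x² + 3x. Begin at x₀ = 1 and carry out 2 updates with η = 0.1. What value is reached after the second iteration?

0.1716

h′(x) = 4x³ + 12x + 3
x₁ = 1 − 0.1·19 = -0.9
x₂ = -0.9 − 0.1·(-10.716) = 0.1716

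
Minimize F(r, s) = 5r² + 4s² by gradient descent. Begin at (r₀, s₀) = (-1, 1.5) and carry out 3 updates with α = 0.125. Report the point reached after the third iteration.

∇F = (10r, 8s)
Step 1: at (-1, 1.5), ∇F = (-10, 12) → (-1, 1.5) − 0.125·(-10, 12) = (0.25, 0)
Step 2: at (0.25, 0), ∇F = (2.5, 0) → (0.25, 0) − 0.125·(2.5, 0) = (-0.0625, 0)
Step 3: at (-0.0625, 0), ∇F = (-0.625, 0) → (-0.0625, 0) − 0.125·(-0.625, 0) = (0.015625, 0)

(0.015625, 0)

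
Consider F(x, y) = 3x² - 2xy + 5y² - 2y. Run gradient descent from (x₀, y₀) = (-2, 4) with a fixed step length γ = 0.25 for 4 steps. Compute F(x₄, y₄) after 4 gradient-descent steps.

7187.40625

∇F = (6x - 2y, -2x + 10y - 2)
(x₁, y₁) = (-2, 4) − 0.25·(-20, 42) = (3, -6.5)
(x₂, y₂) = (3, -6.5) − 0.25·(31, -73) = (-4.75, 11.75)
(x₃, y₃) = (-4.75, 11.75) − 0.25·(-52, 125) = (8.25, -19.5)
(x₄, y₄) = (8.25, -19.5) − 0.25·(88.5, -213.5) = (-13.875, 33.875)
F(-13.875, 33.875) = 7187.40625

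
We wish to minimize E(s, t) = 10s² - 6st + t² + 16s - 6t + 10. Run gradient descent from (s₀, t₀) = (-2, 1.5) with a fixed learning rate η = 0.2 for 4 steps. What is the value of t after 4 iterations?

59.8488

∇E = (20s - 6t + 16, -6s + 2t - 6)
Step 1: at (-2, 1.5), ∇E = (-33, 9) → (-2, 1.5) − 0.2·(-33, 9) = (4.6, -0.3)
Step 2: at (4.6, -0.3), ∇E = (109.8, -34.2) → (4.6, -0.3) − 0.2·(109.8, -34.2) = (-17.36, 6.54)
Step 3: at (-17.36, 6.54), ∇E = (-370.44, 111.24) → (-17.36, 6.54) − 0.2·(-370.44, 111.24) = (56.728, -15.708)
Step 4: at (56.728, -15.708), ∇E = (1244.808, -377.784) → (56.728, -15.708) − 0.2·(1244.808, -377.784) = (-192.2336, 59.8488)
t = 59.8488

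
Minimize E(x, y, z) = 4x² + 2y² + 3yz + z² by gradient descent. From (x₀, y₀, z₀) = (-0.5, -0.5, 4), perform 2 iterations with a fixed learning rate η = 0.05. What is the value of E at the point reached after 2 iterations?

∇E = (8x, 4y + 3z, 3y + 2z)
(x₁, y₁, z₁) = (-0.5, -0.5, 4) − 0.05·(-4, 10, 6.5) = (-0.3, -1, 3.675)
(x₂, y₂, z₂) = (-0.3, -1, 3.675) − 0.05·(-2.4, 7.025, 4.35) = (-0.18, -1.35125, 3.4575)
E(-0.18, -1.35125, 3.4575) = 1.71981875

1.71981875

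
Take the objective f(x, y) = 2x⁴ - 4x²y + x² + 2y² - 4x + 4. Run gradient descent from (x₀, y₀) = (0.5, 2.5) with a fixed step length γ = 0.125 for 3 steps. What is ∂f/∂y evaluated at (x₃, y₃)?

-2211.97265625

∇f = (8x³ - 8xy + 2x - 4, -4x² + 4y)
Step 1: at (0.5, 2.5), ∇f = (-12, 9) → (0.5, 2.5) − 0.125·(-12, 9) = (2, 1.375)
Step 2: at (2, 1.375), ∇f = (42, -10.5) → (2, 1.375) − 0.125·(42, -10.5) = (-3.25, 2.6875)
Step 3: at (-3.25, 2.6875), ∇f = (-215.25, -31.5) → (-3.25, 2.6875) − 0.125·(-215.25, -31.5) = (23.65625, 6.625)
∂f/∂y at (23.65625, 6.625) = -2211.97265625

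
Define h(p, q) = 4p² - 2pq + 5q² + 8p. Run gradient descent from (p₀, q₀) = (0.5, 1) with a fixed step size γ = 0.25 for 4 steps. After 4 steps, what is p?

∇h = (8p - 2q + 8, -2p + 10q)
(p₁, q₁) = (0.5, 1) − 0.25·(10, 9) = (-2, -1.25)
(p₂, q₂) = (-2, -1.25) − 0.25·(-5.5, -8.5) = (-0.625, 0.875)
(p₃, q₃) = (-0.625, 0.875) − 0.25·(1.25, 10) = (-0.9375, -1.625)
(p₄, q₄) = (-0.9375, -1.625) − 0.25·(3.75, -14.375) = (-1.875, 1.96875)
p = -1.875

-1.875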